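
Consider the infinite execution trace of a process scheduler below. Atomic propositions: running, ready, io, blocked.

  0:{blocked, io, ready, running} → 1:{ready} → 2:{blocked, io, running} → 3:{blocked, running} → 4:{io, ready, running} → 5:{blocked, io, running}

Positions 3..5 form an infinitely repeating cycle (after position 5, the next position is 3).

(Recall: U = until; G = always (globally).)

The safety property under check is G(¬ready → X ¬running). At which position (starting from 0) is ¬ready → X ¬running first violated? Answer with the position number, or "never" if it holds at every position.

Check ¬ready → X ¬running at each position in order: 0 ✓, 1 ✓.
At position 2 the labels are {blocked, io, running} and the next position 3 has {blocked, running}, so ¬ready → X ¬running is false there. This is the first violation.

2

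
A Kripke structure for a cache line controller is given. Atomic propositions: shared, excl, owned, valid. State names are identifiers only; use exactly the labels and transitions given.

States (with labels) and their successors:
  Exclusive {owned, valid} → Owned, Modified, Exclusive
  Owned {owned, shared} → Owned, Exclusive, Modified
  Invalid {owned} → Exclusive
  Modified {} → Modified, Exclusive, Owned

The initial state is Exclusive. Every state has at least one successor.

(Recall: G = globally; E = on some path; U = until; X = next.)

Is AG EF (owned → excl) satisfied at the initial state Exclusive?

Yes

States satisfying EF (owned → excl): {Exclusive, Owned, Invalid, Modified}.
States satisfying AG EF (owned → excl): {Exclusive, Owned, Invalid, Modified}.
Every state reachable from Exclusive satisfies EF (owned → excl).
Exclusive ∈ Sat(AG EF (owned → excl)).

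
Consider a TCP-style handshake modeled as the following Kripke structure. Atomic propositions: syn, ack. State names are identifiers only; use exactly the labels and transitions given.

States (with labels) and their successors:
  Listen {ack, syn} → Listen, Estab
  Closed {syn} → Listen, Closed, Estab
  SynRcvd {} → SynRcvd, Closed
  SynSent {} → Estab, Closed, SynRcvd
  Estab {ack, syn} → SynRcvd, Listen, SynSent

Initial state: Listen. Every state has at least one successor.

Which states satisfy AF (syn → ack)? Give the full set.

{Listen, SynRcvd, SynSent, Estab}

States satisfying syn → ack: {Listen, SynRcvd, SynSent, Estab}.
States satisfying AF (syn → ack): {Listen, SynRcvd, SynSent, Estab}.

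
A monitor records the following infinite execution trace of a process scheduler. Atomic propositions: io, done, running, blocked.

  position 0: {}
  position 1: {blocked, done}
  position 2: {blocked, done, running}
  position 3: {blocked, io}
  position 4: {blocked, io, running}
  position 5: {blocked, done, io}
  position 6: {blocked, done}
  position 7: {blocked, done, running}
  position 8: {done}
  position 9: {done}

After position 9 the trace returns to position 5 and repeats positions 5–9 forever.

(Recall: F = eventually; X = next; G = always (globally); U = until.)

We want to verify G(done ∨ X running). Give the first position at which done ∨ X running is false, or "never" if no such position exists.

0

At position 0 the labels are {} and the next position 1 has {blocked, done}, so done ∨ X running is false there. This is the first violation.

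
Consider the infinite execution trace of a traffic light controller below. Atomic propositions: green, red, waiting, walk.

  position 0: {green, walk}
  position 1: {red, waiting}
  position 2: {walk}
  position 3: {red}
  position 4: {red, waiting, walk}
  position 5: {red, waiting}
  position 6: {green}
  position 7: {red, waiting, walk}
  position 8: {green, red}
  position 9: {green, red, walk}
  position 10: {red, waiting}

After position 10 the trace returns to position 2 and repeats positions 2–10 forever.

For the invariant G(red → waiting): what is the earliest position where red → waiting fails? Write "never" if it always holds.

Check red → waiting at each position in order: 0 ✓, 1 ✓, 2 ✓.
At position 3 the labels are {red}, so red → waiting is false there. This is the first violation.

3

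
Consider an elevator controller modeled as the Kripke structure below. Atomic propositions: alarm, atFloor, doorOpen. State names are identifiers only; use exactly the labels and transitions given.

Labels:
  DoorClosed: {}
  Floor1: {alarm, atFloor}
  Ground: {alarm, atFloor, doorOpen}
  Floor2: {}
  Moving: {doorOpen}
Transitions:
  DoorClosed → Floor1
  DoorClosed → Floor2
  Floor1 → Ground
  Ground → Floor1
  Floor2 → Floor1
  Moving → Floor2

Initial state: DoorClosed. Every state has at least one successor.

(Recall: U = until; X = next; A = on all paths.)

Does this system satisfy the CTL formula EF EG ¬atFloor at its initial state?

No

States satisfying EG ¬atFloor: ∅.
States satisfying EF EG ¬atFloor: ∅.
No suitable path/successor from DoorClosed witnesses the formula.
DoorClosed ∉ Sat(EF EG ¬atFloor).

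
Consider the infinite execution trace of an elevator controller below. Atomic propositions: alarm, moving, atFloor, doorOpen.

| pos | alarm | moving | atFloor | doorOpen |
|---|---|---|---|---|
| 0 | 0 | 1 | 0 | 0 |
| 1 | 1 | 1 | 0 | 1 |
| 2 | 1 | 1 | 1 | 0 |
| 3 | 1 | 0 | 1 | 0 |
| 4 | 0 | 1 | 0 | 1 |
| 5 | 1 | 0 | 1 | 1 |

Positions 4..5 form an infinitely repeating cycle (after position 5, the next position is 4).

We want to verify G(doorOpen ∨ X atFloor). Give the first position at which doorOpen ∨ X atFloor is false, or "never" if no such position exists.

0

At position 0 the labels are {moving} and the next position 1 has {alarm, doorOpen, moving}, so doorOpen ∨ X atFloor is false there. This is the first violation.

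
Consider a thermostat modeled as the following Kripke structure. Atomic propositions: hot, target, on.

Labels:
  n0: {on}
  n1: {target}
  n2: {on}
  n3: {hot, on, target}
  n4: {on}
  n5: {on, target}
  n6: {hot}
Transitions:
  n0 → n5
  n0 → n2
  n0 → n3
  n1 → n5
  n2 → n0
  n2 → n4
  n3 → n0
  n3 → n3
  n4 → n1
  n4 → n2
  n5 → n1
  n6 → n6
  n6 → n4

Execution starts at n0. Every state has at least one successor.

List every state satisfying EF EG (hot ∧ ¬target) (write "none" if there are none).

States satisfying EG (hot ∧ ¬target): {n6}.
States satisfying EF EG (hot ∧ ¬target): {n6}.

{n6}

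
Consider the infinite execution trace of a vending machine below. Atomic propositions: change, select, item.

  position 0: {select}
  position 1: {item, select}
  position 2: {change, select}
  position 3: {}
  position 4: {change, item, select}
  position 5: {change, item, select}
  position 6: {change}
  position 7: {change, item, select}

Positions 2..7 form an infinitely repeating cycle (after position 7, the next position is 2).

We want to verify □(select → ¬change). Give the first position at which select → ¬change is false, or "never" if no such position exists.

Check select → ¬change at each position in order: 0 ✓, 1 ✓.
At position 2 the labels are {change, select}, so select → ¬change is false there. This is the first violation.

2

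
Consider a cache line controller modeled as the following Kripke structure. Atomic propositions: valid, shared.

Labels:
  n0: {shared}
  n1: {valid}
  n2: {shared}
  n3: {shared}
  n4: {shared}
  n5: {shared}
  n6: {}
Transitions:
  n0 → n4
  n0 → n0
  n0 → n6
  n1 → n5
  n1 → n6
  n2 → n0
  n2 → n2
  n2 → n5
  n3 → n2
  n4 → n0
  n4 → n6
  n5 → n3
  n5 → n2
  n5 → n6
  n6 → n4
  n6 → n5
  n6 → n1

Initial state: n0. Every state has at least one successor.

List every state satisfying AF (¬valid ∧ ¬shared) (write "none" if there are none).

States satisfying ¬valid ∧ ¬shared: {n6}.
States satisfying AF (¬valid ∧ ¬shared): {n6}.

{n6}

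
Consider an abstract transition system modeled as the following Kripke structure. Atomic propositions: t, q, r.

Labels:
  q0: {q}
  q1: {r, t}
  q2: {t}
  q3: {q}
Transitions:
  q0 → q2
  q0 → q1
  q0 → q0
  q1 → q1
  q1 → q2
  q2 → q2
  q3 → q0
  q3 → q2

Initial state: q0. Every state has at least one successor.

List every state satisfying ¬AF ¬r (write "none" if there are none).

{q1}

States satisfying ¬r: {q0, q2, q3}.
States satisfying AF ¬r: {q0, q2, q3}.
States satisfying ¬AF ¬r: {q1}.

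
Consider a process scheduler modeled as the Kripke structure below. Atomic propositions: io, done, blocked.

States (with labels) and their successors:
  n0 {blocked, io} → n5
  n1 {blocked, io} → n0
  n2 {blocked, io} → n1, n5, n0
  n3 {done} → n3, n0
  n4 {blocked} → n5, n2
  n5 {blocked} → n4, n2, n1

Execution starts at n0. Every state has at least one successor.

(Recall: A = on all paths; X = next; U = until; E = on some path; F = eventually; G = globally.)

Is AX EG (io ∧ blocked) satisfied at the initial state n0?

States satisfying EG (io ∧ blocked): ∅.
States satisfying AX EG (io ∧ blocked): ∅.
n0 ∉ Sat(AX EG (io ∧ blocked)).

Violated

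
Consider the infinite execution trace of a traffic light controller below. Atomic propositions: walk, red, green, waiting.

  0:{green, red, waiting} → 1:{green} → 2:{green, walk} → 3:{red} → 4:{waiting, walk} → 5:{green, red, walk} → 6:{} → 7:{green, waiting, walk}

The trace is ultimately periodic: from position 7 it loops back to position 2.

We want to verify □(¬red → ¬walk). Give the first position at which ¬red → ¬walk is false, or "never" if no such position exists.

2

Check ¬red → ¬walk at each position in order: 0 ✓, 1 ✓.
At position 2 the labels are {green, walk}, so ¬red → ¬walk is false there. This is the first violation.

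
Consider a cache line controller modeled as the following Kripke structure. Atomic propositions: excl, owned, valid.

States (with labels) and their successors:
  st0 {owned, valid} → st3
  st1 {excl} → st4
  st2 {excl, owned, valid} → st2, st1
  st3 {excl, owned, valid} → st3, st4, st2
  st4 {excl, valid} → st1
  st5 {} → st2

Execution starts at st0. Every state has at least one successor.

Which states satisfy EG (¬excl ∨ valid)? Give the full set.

States satisfying ¬excl ∨ valid: {st0, st2, st3, st4, st5}.
States satisfying EG (¬excl ∨ valid): {st0, st2, st3, st5}.

{st0, st2, st3, st5}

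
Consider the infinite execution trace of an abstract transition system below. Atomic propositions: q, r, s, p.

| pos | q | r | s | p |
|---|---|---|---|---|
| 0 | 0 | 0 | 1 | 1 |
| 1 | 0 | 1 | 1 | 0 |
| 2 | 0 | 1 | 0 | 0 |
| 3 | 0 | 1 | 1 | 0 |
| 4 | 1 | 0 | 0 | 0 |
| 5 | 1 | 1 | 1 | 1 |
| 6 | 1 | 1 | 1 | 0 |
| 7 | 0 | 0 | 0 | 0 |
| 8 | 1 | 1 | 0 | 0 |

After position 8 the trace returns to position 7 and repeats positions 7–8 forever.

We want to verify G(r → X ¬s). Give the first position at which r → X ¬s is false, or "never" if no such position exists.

Check r → X ¬s at each position in order: 0 ✓, 1 ✓.
At position 2 the labels are {r} and the next position 3 has {r, s}, so r → X ¬s is false there. This is the first violation.

2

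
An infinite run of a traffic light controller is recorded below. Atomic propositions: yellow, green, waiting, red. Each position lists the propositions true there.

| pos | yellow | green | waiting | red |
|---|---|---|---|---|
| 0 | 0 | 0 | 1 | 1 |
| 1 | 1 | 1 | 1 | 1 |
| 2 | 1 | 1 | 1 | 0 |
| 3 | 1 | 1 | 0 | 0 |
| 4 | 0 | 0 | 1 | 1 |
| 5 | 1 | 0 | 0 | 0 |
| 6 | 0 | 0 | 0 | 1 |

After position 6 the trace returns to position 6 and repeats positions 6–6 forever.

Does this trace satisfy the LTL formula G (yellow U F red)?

Holds

yellow U F red holds at every position 0..6, and those are all positions ever visited, so G (yellow U F red) holds.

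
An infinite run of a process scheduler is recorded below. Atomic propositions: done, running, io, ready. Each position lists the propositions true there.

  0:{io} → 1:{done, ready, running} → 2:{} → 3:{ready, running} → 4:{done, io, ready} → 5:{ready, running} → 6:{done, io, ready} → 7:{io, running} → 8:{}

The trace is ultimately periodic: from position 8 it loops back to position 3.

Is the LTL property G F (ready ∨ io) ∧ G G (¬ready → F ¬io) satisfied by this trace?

F (ready ∨ io) holds at every position 0..8, and those are all positions ever visited, so G F (ready ∨ io) holds.
G (¬ready → F ¬io) holds at every position 0..8, and those are all positions ever visited, so G G (¬ready → F ¬io) holds.
At position 0: G F (ready ∨ io) is true; G G (¬ready → F ¬io) is true; so G F (ready ∨ io) ∧ G G (¬ready → F ¬io) is true.

Holds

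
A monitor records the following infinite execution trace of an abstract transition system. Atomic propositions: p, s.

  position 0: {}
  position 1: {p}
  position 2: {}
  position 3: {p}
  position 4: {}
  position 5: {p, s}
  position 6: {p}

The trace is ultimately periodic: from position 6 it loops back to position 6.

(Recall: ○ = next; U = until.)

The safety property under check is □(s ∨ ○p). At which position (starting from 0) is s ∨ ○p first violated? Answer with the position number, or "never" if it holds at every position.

Check s ∨ ○p at each position in order: 0 ✓.
At position 1 the labels are {p} and the next position 2 has {}, so s ∨ ○p is false there. This is the first violation.

1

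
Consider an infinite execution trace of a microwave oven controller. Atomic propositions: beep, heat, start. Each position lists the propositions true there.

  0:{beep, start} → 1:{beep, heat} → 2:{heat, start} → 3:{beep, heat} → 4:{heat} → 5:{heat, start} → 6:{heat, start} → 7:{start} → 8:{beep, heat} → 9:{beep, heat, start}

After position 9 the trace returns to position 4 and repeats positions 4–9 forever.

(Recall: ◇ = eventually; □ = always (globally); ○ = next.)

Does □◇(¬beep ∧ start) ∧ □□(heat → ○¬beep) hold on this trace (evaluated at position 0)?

◇(¬beep ∧ start) holds at every position 0..9, and those are all positions ever visited, so □◇(¬beep ∧ start) holds.
□(heat → ○¬beep) must hold at every position from 0 onward. It fails at position 0, so □□(heat → ○¬beep) is false.
At position 0: □◇(¬beep ∧ start) is true; □□(heat → ○¬beep) is false; so □◇(¬beep ∧ start) ∧ □□(heat → ○¬beep) is false.

No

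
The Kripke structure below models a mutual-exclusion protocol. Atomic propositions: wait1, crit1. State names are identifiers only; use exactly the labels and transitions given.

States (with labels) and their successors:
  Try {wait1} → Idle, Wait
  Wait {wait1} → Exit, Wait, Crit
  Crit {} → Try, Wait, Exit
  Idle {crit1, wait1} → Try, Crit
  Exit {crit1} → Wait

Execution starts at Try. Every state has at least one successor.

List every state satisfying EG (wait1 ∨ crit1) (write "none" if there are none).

{Try, Wait, Idle, Exit}

States satisfying wait1 ∨ crit1: {Try, Wait, Idle, Exit}.
States satisfying EG (wait1 ∨ crit1): {Try, Wait, Idle, Exit}.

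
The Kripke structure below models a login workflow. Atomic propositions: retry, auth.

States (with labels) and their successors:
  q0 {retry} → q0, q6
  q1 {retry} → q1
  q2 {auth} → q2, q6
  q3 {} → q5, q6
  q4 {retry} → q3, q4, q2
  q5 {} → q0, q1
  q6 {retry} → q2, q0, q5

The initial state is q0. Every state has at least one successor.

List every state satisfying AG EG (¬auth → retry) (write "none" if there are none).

{q1}

States satisfying EG (¬auth → retry): {q0, q1, q2, q4, q6}.
States satisfying AG EG (¬auth → retry): {q1}.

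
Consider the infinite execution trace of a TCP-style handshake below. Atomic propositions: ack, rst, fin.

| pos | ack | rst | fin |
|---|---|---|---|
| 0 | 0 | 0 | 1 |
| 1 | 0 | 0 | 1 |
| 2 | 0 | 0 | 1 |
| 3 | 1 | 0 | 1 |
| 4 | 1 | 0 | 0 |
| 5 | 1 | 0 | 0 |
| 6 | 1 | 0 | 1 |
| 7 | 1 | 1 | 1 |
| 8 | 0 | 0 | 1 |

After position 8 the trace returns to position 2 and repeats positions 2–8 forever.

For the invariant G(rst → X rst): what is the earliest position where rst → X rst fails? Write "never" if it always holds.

Check rst → X rst at each position in order: 0 ✓, 1 ✓, 2 ✓, 3 ✓, 4 ✓, 5 ✓, 6 ✓.
At position 7 the labels are {ack, fin, rst} and the next position 8 has {fin}, so rst → X rst is false there. This is the first violation.

7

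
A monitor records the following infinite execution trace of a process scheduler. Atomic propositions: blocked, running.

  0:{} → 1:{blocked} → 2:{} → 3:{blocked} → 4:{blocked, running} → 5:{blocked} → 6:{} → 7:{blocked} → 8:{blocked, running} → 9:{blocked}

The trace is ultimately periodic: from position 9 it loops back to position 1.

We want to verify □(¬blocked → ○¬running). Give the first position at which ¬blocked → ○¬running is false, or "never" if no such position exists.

never

¬blocked → ○¬running holds at every position 0..9, and those are all the positions the trace ever visits, so the invariant □(¬blocked → ○¬running) is never violated.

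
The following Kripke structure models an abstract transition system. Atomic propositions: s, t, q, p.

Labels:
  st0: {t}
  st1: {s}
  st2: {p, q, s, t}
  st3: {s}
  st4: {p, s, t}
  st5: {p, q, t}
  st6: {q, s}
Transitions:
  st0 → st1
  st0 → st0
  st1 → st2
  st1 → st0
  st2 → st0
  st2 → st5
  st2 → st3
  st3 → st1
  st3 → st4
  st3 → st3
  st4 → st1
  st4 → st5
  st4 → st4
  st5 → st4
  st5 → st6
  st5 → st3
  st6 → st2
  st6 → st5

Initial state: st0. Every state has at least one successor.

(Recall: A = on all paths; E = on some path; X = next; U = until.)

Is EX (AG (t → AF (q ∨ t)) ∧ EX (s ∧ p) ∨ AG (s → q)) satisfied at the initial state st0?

Holds

States satisfying AG (t → AF (q ∨ t)) ∧ EX (s ∧ p) ∨ AG (s → q): {st1, st3, st4, st5, st6}.
States satisfying EX (AG (t → AF (q ∨ t)) ∧ EX (s ∧ p) ∨ AG (s → q)): {st0, st2, st3, st4, st5, st6}.
st0 ∈ Sat(EX (AG (t → AF (q ∨ t)) ∧ EX (s ∧ p) ∨ AG (s → q))).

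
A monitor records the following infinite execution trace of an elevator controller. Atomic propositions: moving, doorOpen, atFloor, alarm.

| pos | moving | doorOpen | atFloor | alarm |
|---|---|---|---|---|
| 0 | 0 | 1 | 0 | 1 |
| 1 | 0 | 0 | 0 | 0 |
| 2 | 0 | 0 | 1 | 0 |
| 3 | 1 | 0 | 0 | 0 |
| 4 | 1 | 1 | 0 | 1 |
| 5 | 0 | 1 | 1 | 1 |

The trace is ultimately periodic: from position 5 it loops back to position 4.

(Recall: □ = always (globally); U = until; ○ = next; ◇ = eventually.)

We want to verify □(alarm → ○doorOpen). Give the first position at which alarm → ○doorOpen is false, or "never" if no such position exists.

At position 0 the labels are {alarm, doorOpen} and the next position 1 has {}, so alarm → ○doorOpen is false there. This is the first violation.

0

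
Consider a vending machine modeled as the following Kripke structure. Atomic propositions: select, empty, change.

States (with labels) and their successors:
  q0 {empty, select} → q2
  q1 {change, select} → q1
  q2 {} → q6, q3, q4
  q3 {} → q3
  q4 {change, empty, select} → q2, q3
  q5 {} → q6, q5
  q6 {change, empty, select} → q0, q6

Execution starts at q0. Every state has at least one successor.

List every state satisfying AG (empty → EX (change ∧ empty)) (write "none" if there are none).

States satisfying empty → EX (change ∧ empty): {q1, q2, q3, q5, q6}.
States satisfying AG (empty → EX (change ∧ empty)): {q1, q3}.

{q1, q3}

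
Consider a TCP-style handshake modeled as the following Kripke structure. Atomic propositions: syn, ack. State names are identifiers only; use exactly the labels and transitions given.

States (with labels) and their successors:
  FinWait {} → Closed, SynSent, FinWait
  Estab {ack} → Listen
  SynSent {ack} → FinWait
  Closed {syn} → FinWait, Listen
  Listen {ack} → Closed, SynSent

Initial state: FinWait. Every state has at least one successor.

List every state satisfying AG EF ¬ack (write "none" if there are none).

{FinWait, Estab, SynSent, Closed, Listen}

States satisfying EF ¬ack: {FinWait, Estab, SynSent, Closed, Listen}.
States satisfying AG EF ¬ack: {FinWait, Estab, SynSent, Closed, Listen}.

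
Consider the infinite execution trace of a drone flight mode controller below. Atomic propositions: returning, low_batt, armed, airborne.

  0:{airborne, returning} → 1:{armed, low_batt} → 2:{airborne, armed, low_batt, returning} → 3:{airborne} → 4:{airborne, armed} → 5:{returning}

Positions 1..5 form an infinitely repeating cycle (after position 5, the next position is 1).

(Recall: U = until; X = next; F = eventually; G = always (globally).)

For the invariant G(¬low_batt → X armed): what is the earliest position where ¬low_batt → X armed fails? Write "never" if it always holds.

4

Check ¬low_batt → X armed at each position in order: 0 ✓, 1 ✓, 2 ✓, 3 ✓.
At position 4 the labels are {airborne, armed} and the next position 5 has {returning}, so ¬low_batt → X armed is false there. This is the first violation.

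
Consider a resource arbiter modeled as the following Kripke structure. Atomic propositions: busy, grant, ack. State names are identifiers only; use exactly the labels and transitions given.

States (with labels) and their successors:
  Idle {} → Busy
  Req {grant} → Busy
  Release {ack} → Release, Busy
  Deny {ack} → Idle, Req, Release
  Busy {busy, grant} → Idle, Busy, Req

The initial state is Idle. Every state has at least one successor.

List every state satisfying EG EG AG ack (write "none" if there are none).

none

States satisfying EG AG ack: ∅.
States satisfying EG EG AG ack: ∅.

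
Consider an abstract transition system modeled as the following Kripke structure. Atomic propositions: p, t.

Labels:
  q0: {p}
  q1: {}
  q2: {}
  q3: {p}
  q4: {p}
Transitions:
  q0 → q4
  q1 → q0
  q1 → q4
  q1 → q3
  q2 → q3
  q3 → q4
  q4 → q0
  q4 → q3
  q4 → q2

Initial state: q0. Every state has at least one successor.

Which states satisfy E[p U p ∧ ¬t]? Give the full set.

{q0, q3, q4}

States satisfying p: {q0, q3, q4}.
States satisfying p ∧ ¬t: {q0, q3, q4}.
States satisfying E[p U p ∧ ¬t]: {q0, q3, q4}.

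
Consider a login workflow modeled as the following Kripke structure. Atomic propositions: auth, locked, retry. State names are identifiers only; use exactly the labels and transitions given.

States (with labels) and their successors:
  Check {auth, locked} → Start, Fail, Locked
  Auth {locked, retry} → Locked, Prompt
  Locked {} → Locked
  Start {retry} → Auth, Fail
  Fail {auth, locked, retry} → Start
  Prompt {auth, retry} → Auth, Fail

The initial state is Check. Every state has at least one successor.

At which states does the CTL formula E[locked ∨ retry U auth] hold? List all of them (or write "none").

{Check, Auth, Start, Fail, Prompt}

States satisfying locked ∨ retry: {Check, Auth, Start, Fail, Prompt}.
States satisfying auth: {Check, Fail, Prompt}.
States satisfying E[locked ∨ retry U auth]: {Check, Auth, Start, Fail, Prompt}.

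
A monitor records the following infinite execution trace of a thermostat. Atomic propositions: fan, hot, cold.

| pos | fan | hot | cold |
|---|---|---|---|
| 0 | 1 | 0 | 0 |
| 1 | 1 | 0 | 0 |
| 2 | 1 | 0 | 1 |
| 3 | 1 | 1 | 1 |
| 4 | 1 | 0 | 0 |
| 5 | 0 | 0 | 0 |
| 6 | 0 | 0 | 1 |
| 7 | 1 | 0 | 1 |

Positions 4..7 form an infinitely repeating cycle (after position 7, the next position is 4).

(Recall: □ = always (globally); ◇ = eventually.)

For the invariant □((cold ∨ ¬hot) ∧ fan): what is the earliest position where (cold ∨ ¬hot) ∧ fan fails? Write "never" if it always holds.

5

Check (cold ∨ ¬hot) ∧ fan at each position in order: 0 ✓, 1 ✓, 2 ✓, 3 ✓, 4 ✓.
At position 5 the labels are {}, so (cold ∨ ¬hot) ∧ fan is false there. This is the first violation.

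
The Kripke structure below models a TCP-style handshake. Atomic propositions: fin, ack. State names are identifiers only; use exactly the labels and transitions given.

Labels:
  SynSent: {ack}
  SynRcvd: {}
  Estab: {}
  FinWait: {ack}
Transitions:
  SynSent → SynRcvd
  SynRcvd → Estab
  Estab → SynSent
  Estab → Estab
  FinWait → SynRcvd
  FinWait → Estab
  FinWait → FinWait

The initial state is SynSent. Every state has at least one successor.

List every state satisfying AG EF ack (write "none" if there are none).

{SynSent, SynRcvd, Estab, FinWait}

States satisfying EF ack: {SynSent, SynRcvd, Estab, FinWait}.
States satisfying AG EF ack: {SynSent, SynRcvd, Estab, FinWait}.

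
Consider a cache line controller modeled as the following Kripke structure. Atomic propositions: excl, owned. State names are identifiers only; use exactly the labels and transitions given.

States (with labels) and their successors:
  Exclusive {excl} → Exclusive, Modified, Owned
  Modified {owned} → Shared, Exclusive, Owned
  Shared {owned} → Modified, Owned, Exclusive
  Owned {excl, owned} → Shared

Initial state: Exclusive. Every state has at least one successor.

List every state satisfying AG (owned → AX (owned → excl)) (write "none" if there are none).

States satisfying owned → AX (owned → excl): {Exclusive}.
States satisfying AG (owned → AX (owned → excl)): ∅.

none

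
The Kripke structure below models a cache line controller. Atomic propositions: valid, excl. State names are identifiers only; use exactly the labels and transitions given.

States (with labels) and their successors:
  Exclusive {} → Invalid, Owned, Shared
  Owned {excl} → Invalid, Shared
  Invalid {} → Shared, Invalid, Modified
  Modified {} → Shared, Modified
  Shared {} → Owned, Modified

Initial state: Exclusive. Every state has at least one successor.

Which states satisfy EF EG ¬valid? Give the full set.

{Exclusive, Owned, Invalid, Modified, Shared}

States satisfying EG ¬valid: {Exclusive, Owned, Invalid, Modified, Shared}.
States satisfying EF EG ¬valid: {Exclusive, Owned, Invalid, Modified, Shared}.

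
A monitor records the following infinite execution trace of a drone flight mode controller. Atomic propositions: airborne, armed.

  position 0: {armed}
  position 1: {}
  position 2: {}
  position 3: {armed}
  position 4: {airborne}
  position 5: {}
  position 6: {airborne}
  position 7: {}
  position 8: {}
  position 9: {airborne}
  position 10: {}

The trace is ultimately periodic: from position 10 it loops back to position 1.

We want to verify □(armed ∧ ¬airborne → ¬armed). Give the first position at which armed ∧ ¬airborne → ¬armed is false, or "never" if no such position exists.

At position 0 the labels are {armed}, so armed ∧ ¬airborne → ¬armed is false there. This is the first violation.

0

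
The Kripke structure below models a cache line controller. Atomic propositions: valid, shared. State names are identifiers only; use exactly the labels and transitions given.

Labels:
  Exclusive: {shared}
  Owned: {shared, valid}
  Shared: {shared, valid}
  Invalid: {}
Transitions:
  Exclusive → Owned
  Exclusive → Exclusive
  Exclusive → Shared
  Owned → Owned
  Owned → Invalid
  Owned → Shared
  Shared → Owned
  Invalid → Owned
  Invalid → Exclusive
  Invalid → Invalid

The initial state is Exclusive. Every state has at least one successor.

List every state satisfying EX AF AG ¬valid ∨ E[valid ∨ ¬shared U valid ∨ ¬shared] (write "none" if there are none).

States satisfying AF AG ¬valid: ∅.
States satisfying EX AF AG ¬valid: ∅.
States satisfying valid ∨ ¬shared: {Owned, Shared, Invalid}.
States satisfying E[valid ∨ ¬shared U valid ∨ ¬shared]: {Owned, Shared, Invalid}.
States satisfying EX AF AG ¬valid ∨ E[valid ∨ ¬shared U valid ∨ ¬shared]: {Owned, Shared, Invalid}.

{Owned, Shared, Invalid}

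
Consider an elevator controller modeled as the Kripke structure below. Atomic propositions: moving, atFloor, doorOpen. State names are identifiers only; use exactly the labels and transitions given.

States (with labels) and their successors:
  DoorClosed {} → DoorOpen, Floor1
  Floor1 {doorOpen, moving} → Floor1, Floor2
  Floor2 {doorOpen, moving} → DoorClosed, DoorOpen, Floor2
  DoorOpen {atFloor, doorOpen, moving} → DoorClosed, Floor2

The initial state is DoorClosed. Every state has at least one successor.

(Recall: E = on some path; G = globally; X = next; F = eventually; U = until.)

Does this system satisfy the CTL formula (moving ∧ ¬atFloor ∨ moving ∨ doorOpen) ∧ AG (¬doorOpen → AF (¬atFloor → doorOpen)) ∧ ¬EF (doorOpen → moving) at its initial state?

Violated

States satisfying ¬atFloor: {DoorClosed, Floor1, Floor2}.
States satisfying moving ∧ ¬atFloor: {Floor1, Floor2}.
States satisfying moving ∨ doorOpen: {Floor1, Floor2, DoorOpen}.
States satisfying moving ∧ ¬atFloor ∨ moving ∨ doorOpen: {Floor1, Floor2, DoorOpen}.
States satisfying ¬doorOpen → AF (¬atFloor → doorOpen): {DoorClosed, Floor1, Floor2, DoorOpen}.
States satisfying AG (¬doorOpen → AF (¬atFloor → doorOpen)): {DoorClosed, Floor1, Floor2, DoorOpen}.
States satisfying doorOpen → moving: {DoorClosed, Floor1, Floor2, DoorOpen}.
States satisfying EF (doorOpen → moving): {DoorClosed, Floor1, Floor2, DoorOpen}.
States satisfying ¬EF (doorOpen → moving): ∅.
States satisfying (moving ∧ ¬atFloor ∨ moving ∨ doorOpen) ∧ AG (¬doorOpen → AF (¬atFloor → doorOpen)) ∧ ¬EF (doorOpen → moving): ∅.
DoorClosed ∉ Sat((moving ∧ ¬atFloor ∨ moving ∨ doorOpen) ∧ AG (¬doorOpen → AF (¬atFloor → doorOpen)) ∧ ¬EF (doorOpen → moving)).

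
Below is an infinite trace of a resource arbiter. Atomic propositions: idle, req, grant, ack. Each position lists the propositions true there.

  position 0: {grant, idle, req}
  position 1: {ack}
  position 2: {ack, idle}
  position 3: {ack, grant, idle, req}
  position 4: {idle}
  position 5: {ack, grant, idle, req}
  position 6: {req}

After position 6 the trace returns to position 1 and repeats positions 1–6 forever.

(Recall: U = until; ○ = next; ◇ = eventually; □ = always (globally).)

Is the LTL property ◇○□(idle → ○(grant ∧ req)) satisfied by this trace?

No

○□(idle → ○(grant ∧ req)) is false at every position 0..6, so it never becomes true and ◇○□(idle → ○(grant ∧ req)) fails.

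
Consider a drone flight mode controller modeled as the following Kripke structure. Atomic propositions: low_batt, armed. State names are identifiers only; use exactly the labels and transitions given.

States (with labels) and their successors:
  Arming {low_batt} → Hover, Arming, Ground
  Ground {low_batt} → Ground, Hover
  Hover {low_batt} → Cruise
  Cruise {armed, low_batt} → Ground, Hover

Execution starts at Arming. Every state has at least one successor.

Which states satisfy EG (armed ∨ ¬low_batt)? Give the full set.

States satisfying armed ∨ ¬low_batt: {Cruise}.
States satisfying EG (armed ∨ ¬low_batt): ∅.

none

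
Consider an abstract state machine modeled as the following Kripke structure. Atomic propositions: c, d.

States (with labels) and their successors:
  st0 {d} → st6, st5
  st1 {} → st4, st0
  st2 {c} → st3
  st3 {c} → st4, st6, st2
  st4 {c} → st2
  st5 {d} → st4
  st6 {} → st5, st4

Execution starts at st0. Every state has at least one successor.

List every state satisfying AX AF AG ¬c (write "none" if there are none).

States satisfying AF AG ¬c: ∅.
States satisfying AX AF AG ¬c: ∅.

none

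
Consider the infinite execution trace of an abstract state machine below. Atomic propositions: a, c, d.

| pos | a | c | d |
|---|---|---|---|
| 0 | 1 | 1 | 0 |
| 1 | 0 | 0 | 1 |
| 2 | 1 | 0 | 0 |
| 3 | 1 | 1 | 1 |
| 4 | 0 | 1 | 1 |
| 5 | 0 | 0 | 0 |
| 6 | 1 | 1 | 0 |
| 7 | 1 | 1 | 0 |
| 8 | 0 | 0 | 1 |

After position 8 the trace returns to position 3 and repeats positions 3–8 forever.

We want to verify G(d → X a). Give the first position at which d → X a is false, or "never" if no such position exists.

Check d → X a at each position in order: 0 ✓, 1 ✓, 2 ✓.
At position 3 the labels are {a, c, d} and the next position 4 has {c, d}, so d → X a is false there. This is the first violation.

3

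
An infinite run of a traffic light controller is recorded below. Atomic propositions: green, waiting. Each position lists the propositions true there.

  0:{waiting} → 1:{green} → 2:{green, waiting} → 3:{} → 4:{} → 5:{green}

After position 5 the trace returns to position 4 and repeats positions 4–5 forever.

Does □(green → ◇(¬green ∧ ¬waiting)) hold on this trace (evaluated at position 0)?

Satisfied

green → ◇(¬green ∧ ¬waiting) holds at every position 0..5, and those are all positions ever visited, so □(green → ◇(¬green ∧ ¬waiting)) holds.
Positions where green holds: 1, 2, 5.
Check ◇(¬green ∧ ¬waiting) at each: 1→ok, 2→ok, 5→ok.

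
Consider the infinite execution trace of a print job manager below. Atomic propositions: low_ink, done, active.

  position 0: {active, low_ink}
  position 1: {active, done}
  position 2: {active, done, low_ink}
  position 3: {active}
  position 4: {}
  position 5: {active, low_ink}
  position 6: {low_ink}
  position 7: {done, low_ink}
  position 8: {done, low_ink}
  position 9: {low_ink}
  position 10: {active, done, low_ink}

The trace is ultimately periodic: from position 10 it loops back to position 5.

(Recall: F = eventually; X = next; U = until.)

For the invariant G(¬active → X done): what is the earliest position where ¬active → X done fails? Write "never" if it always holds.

Check ¬active → X done at each position in order: 0 ✓, 1 ✓, 2 ✓, 3 ✓.
At position 4 the labels are {} and the next position 5 has {active, low_ink}, so ¬active → X done is false there. This is the first violation.

4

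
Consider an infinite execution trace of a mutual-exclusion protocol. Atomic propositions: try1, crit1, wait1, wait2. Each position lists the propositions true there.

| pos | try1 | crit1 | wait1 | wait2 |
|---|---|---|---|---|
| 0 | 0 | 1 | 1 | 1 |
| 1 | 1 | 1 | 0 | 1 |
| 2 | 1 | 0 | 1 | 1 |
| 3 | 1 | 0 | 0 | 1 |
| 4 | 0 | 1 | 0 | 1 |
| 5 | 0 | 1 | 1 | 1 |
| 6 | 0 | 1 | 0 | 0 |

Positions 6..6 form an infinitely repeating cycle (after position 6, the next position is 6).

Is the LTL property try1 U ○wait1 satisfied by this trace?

Walking from position 0: at position 0, ○wait1 has not yet held and try1 fails, so try1 U ○wait1 is false.

Violated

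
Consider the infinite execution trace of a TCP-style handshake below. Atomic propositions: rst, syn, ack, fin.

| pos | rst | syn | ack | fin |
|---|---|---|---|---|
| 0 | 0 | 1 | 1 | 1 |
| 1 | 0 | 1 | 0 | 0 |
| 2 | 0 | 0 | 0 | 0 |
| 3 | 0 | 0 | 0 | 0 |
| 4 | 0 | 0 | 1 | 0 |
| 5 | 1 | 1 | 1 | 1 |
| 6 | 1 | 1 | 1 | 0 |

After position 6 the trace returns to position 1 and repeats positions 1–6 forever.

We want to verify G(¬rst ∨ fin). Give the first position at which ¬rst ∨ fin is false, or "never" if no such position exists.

Check ¬rst ∨ fin at each position in order: 0 ✓, 1 ✓, 2 ✓, 3 ✓, 4 ✓, 5 ✓.
At position 6 the labels are {ack, rst, syn}, so ¬rst ∨ fin is false there. This is the first violation.

6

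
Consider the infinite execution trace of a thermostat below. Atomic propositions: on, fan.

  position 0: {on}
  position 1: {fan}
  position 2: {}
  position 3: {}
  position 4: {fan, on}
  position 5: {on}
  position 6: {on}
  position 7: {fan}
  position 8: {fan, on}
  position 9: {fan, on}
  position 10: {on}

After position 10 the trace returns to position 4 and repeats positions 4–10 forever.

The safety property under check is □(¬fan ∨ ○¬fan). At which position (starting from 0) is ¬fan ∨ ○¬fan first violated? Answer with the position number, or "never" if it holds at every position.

Check ¬fan ∨ ○¬fan at each position in order: 0 ✓, 1 ✓, 2 ✓, 3 ✓, 4 ✓, 5 ✓, 6 ✓.
At position 7 the labels are {fan} and the next position 8 has {fan, on}, so ¬fan ∨ ○¬fan is false there. This is the first violation.

7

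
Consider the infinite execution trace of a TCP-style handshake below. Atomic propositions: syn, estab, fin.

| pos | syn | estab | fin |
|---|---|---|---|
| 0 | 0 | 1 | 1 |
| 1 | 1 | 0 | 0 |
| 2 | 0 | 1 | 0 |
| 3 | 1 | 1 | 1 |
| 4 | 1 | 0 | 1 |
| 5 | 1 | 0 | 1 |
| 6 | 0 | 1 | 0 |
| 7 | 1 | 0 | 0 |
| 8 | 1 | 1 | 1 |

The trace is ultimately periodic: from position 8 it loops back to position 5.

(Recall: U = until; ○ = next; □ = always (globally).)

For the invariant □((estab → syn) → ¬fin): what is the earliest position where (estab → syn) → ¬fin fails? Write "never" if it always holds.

3

Check (estab → syn) → ¬fin at each position in order: 0 ✓, 1 ✓, 2 ✓.
At position 3 the labels are {estab, fin, syn}, so (estab → syn) → ¬fin is false there. This is the first violation.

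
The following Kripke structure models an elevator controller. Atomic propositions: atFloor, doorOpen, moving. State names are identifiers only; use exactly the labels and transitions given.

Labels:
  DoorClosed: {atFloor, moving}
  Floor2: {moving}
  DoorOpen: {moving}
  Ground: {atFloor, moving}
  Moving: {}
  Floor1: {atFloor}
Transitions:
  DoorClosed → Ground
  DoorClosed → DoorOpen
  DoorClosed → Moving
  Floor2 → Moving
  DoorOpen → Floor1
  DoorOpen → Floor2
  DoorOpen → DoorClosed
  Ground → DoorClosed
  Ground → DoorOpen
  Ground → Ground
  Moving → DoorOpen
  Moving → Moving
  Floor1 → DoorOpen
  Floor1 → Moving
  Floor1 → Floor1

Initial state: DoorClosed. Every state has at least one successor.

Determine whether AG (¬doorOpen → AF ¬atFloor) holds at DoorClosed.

Violated

States satisfying ¬doorOpen → AF ¬atFloor: {Floor2, DoorOpen, Moving}.
States satisfying AG (¬doorOpen → AF ¬atFloor): ∅.
DoorClosed is reachable from DoorClosed and violates ¬doorOpen → AF ¬atFloor, so AG fails at DoorClosed.
DoorClosed ∉ Sat(AG (¬doorOpen → AF ¬atFloor)).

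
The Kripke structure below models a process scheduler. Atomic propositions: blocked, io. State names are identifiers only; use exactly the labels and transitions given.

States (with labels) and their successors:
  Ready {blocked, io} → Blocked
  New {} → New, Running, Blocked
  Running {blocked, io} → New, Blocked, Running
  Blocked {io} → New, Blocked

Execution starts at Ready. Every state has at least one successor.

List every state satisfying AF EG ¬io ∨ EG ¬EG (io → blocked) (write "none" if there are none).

States satisfying EG ¬io: {New}.
States satisfying AF EG ¬io: {New}.
States satisfying ¬EG (io → blocked): {Ready, Blocked}.
States satisfying EG ¬EG (io → blocked): {Ready, Blocked}.
States satisfying AF EG ¬io ∨ EG ¬EG (io → blocked): {Ready, New, Blocked}.

{Ready, New, Blocked}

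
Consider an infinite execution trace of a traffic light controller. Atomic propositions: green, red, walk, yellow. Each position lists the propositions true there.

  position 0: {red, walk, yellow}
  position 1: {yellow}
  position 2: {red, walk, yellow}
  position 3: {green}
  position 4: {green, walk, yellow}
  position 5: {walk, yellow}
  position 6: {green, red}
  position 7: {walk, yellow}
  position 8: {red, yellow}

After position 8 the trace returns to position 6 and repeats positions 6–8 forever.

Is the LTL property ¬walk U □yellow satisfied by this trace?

Walking from position 0: at position 0, □yellow has not yet held and ¬walk fails, so ¬walk U □yellow is false.

No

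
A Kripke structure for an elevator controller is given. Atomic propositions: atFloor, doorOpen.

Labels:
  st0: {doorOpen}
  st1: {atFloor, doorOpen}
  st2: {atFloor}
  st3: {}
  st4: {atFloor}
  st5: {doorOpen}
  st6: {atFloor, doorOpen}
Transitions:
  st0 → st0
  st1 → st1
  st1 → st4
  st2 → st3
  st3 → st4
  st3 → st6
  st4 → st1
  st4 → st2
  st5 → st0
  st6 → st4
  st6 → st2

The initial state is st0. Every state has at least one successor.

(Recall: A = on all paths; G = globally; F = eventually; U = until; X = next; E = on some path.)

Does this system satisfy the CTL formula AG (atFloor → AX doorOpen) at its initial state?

States satisfying atFloor → AX doorOpen: {st0, st3, st5}.
States satisfying AG (atFloor → AX doorOpen): {st0, st5}.
Every state reachable from st0 satisfies atFloor → AX doorOpen.
st0 ∈ Sat(AG (atFloor → AX doorOpen)).

Holds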